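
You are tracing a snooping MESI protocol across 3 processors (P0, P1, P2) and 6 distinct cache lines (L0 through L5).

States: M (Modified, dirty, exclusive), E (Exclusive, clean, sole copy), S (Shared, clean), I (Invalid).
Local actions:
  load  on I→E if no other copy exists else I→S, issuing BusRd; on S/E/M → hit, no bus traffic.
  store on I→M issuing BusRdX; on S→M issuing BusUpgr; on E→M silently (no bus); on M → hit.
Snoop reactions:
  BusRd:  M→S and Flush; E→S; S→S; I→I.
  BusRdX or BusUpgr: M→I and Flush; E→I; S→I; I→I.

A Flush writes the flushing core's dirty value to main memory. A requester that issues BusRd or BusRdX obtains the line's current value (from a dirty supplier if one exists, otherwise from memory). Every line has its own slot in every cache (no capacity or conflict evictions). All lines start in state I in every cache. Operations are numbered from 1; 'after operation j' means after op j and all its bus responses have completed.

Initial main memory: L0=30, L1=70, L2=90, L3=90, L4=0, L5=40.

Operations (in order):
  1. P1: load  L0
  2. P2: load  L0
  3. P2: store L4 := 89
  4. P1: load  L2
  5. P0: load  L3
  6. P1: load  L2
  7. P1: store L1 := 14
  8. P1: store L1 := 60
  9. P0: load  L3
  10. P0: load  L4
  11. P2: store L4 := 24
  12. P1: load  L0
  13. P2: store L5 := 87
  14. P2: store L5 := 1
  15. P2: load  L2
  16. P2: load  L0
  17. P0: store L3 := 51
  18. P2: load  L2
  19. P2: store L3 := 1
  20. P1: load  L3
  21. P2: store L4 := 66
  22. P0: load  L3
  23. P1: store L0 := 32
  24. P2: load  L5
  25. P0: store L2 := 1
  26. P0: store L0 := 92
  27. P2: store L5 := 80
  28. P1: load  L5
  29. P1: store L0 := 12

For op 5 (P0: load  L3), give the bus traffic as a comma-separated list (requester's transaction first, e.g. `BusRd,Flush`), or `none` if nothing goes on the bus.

bus = BusRd

[1] P1: load  L0 | P0:I, P1:E(30), P2:I | bus: BusRd
[2] P2: load  L0 | P0:I, P1:S(30), P2:S(30) | bus: BusRd
[3] P2: store L4 := 89 | P0:I, P1:I, P2:M(89) | bus: BusRdX
[4] P1: load  L2 | P0:I, P1:E(90), P2:I | bus: BusRd
[5] P0: load  L3 | P0:E(90), P1:I, P2:I | bus: BusRd
[6] P1: load  L2 | P0:I, P1:E(90), P2:I | bus: none
[7] P1: store L1 := 14 | P0:I, P1:M(14), P2:I | bus: BusRdX
[8] P1: store L1 := 60 | P0:I, P1:M(60), P2:I | bus: none
[9] P0: load  L3 | P0:E(90), P1:I, P2:I | bus: none
[10] P0: load  L4 | P0:S(89), P1:I, P2:S(89) | bus: BusRd,Flush
[11] P2: store L4 := 24 | P0:I, P1:I, P2:M(24) | bus: BusUpgr
[12] P1: load  L0 | P0:I, P1:S(30), P2:S(30) | bus: none
[13] P2: store L5 := 87 | P0:I, P1:I, P2:M(87) | bus: BusRdX
[14] P2: store L5 := 1 | P0:I, P1:I, P2:M(1) | bus: none
[15] P2: load  L2 | P0:I, P1:S(90), P2:S(90) | bus: BusRd
[16] P2: load  L0 | P0:I, P1:S(30), P2:S(30) | bus: none
[17] P0: store L3 := 51 | P0:M(51), P1:I, P2:I | bus: none
[18] P2: load  L2 | P0:I, P1:S(90), P2:S(90) | bus: none
[19] P2: store L3 := 1 | P0:I, P1:I, P2:M(1) | bus: BusRdX,Flush
[20] P1: load  L3 | P0:I, P1:S(1), P2:S(1) | bus: BusRd,Flush
[21] P2: store L4 := 66 | P0:I, P1:I, P2:M(66) | bus: none
[22] P0: load  L3 | P0:S(1), P1:S(1), P2:S(1) | bus: BusRd
[23] P1: store L0 := 32 | P0:I, P1:M(32), P2:I | bus: BusUpgr
[24] P2: load  L5 | P0:I, P1:I, P2:M(1) | bus: none
[25] P0: store L2 := 1 | P0:M(1), P1:I, P2:I | bus: BusRdX
[26] P0: store L0 := 92 | P0:M(92), P1:I, P2:I | bus: BusRdX,Flush
[27] P2: store L5 := 80 | P0:I, P1:I, P2:M(80) | bus: none
[28] P1: load  L5 | P0:I, P1:S(80), P2:S(80) | bus: BusRd,Flush
[29] P1: store L0 := 12 | P0:I, P1:M(12), P2:I | bus: BusRdX,Flush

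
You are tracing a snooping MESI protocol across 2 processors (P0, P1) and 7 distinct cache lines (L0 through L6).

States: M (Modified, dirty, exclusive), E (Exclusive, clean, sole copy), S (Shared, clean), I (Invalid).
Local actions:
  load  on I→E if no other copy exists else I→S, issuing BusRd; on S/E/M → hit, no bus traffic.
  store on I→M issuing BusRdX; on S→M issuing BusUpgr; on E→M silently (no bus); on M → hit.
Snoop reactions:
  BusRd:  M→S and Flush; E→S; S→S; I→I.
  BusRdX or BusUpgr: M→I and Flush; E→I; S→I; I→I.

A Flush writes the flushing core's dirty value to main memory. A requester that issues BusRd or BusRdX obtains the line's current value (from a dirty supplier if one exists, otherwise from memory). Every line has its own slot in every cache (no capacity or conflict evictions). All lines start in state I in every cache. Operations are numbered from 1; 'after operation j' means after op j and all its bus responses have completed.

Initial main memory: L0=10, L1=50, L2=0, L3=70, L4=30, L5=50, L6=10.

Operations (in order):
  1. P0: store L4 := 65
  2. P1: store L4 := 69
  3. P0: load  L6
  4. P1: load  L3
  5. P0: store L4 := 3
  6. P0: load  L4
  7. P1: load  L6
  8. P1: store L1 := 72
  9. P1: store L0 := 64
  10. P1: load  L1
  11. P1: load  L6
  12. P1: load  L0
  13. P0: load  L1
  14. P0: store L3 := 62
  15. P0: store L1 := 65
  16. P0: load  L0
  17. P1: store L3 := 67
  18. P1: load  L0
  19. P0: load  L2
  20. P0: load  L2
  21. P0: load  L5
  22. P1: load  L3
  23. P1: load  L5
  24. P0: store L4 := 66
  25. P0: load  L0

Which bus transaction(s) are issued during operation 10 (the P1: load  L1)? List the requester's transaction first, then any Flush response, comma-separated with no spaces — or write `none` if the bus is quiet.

1. P0: store L4 := 65  bus=[BusRdX]  L4: P0=M P1=I  mem[L4]=30
2. P1: store L4 := 69  bus=[BusRdX,Flush]  L4: P0=I P1=M  mem[L4]=65
3. P0: load  L6  bus=[BusRd]  L6: P0=E P1=I  mem[L6]=10
4. P1: load  L3  bus=[BusRd]  L3: P0=I P1=E  mem[L3]=70
5. P0: store L4 := 3  bus=[BusRdX,Flush]  L4: P0=M P1=I  mem[L4]=69
6. P0: load  L4  bus=[-]  L4: P0=M P1=I  mem[L4]=69
7. P1: load  L6  bus=[BusRd]  L6: P0=S P1=S  mem[L6]=10
8. P1: store L1 := 72  bus=[BusRdX]  L1: P0=I P1=M  mem[L1]=50
9. P1: store L0 := 64  bus=[BusRdX]  L0: P0=I P1=M  mem[L0]=10
10. P1: load  L1  bus=[-]  L1: P0=I P1=M  mem[L1]=50
11. P1: load  L6  bus=[-]  L6: P0=S P1=S  mem[L6]=10
12. P1: load  L0  bus=[-]  L0: P0=I P1=M  mem[L0]=10
13. P0: load  L1  bus=[BusRd,Flush]  L1: P0=S P1=S  mem[L1]=72
14. P0: store L3 := 62  bus=[BusRdX]  L3: P0=M P1=I  mem[L3]=70
15. P0: store L1 := 65  bus=[BusUpgr]  L1: P0=M P1=I  mem[L1]=72
16. P0: load  L0  bus=[BusRd,Flush]  L0: P0=S P1=S  mem[L0]=64
17. P1: store L3 := 67  bus=[BusRdX,Flush]  L3: P0=I P1=M  mem[L3]=62
18. P1: load  L0  bus=[-]  L0: P0=S P1=S  mem[L0]=64
19. P0: load  L2  bus=[BusRd]  L2: P0=E P1=I  mem[L2]=0
20. P0: load  L2  bus=[-]  L2: P0=E P1=I  mem[L2]=0
21. P0: load  L5  bus=[BusRd]  L5: P0=E P1=I  mem[L5]=50
22. P1: load  L3  bus=[-]  L3: P0=I P1=M  mem[L3]=62
23. P1: load  L5  bus=[BusRd]  L5: P0=S P1=S  mem[L5]=50
24. P0: store L4 := 66  bus=[-]  L4: P0=M P1=I  mem[L4]=69
25. P0: load  L0  bus=[-]  L0: P0=S P1=S  mem[L0]=64

bus = none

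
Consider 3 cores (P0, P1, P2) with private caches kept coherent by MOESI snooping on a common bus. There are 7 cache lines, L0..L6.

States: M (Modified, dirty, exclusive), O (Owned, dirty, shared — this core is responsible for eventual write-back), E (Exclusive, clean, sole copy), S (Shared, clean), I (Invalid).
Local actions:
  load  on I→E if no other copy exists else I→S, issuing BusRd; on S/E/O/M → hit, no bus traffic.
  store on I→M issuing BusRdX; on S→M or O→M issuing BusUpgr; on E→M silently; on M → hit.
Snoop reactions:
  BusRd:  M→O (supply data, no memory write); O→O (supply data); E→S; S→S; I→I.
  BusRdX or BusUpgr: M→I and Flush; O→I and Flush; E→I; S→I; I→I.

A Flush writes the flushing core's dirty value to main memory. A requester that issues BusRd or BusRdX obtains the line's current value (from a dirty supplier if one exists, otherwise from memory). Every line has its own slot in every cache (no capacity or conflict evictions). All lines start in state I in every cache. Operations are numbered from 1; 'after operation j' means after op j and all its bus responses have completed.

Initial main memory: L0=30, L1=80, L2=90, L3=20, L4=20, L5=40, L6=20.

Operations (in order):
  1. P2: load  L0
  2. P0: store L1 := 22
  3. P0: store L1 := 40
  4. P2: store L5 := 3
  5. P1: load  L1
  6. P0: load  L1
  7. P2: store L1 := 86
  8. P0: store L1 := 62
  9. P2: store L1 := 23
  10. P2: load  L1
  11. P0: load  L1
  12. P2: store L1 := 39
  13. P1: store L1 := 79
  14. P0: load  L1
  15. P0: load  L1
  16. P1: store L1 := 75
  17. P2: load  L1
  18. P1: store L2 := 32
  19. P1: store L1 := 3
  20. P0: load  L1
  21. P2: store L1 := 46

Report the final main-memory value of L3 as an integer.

memory[L3] = 20

  op1 P2: load  L0 → I/I/E on L0; bus BusRd; mem=30
  op2 P0: store L1 := 22 → M/I/I on L1; bus BusRdX; mem=80
  op3 P0: store L1 := 40 → M/I/I on L1; bus (none); mem=80
  op4 P2: store L5 := 3 → I/I/M on L5; bus BusRdX; mem=40
  op5 P1: load  L1 → O/S/I on L1; bus BusRd; mem=80
  op6 P0: load  L1 → O/S/I on L1; bus (none); mem=80
  op7 P2: store L1 := 86 → I/I/M on L1; bus BusRdX Flush; mem=40
  op8 P0: store L1 := 62 → M/I/I on L1; bus BusRdX Flush; mem=86
  op9 P2: store L1 := 23 → I/I/M on L1; bus BusRdX Flush; mem=62
  op10 P2: load  L1 → I/I/M on L1; bus (none); mem=62
  op11 P0: load  L1 → S/I/O on L1; bus BusRd; mem=62
  op12 P2: store L1 := 39 → I/I/M on L1; bus BusUpgr; mem=62
  op13 P1: store L1 := 79 → I/M/I on L1; bus BusRdX Flush; mem=39
  op14 P0: load  L1 → S/O/I on L1; bus BusRd; mem=39
  op15 P0: load  L1 → S/O/I on L1; bus (none); mem=39
  op16 P1: store L1 := 75 → I/M/I on L1; bus BusUpgr; mem=39
  op17 P2: load  L1 → I/O/S on L1; bus BusRd; mem=39
  op18 P1: store L2 := 32 → I/M/I on L2; bus BusRdX; mem=90
  op19 P1: store L1 := 3 → I/M/I on L1; bus BusUpgr; mem=39
  op20 P0: load  L1 → S/O/I on L1; bus BusRd; mem=39
  op21 P2: store L1 := 46 → I/I/M on L1; bus BusRdX Flush; mem=3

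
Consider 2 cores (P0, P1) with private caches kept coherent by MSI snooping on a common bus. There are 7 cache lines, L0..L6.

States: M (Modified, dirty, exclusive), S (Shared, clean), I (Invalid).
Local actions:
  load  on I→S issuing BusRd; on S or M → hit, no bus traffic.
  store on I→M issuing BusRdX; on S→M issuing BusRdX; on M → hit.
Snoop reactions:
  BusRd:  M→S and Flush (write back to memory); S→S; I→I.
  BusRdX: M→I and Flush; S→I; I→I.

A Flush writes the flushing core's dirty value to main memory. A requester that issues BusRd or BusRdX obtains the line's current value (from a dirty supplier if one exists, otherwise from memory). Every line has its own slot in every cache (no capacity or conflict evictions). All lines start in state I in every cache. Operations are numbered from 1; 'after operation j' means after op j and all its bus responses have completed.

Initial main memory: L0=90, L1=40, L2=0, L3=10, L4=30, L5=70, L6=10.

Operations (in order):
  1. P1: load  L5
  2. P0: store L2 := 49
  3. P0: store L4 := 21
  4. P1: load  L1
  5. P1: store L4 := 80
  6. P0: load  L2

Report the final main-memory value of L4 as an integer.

  op1 P1: load  L5 → I/S on L5; bus BusRd; mem=70
  op2 P0: store L2 := 49 → M/I on L2; bus BusRdX; mem=0
  op3 P0: store L4 := 21 → M/I on L4; bus BusRdX; mem=30
  op4 P1: load  L1 → I/S on L1; bus BusRd; mem=40
  op5 P1: store L4 := 80 → I/M on L4; bus BusRdX Flush; mem=21
  op6 P0: load  L2 → M/I on L2; bus (none); mem=0

memory[L4] = 21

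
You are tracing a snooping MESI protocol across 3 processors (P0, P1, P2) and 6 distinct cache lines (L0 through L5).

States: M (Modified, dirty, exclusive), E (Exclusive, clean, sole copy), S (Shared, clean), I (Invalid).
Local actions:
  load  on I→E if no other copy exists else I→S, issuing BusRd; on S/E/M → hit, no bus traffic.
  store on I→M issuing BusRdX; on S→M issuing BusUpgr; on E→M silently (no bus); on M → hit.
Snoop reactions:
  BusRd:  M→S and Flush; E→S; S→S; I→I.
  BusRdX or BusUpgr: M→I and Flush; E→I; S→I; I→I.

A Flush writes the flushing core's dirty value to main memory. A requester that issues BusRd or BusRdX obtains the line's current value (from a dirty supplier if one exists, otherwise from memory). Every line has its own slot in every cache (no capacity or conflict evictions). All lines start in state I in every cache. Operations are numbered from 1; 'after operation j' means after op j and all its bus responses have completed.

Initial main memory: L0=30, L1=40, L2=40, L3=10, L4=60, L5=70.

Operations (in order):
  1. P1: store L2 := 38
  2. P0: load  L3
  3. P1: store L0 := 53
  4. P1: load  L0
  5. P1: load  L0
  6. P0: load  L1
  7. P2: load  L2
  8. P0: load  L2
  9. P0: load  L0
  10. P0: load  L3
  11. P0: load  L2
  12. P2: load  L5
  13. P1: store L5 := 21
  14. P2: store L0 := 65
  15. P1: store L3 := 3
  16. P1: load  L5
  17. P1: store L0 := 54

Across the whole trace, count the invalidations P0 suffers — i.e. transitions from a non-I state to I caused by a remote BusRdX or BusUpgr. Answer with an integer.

invalidations = 2

[1] P1: store L2 := 38 | P0:I, P1:M(38), P2:I | bus: BusRdX
[2] P0: load  L3 | P0:E(10), P1:I, P2:I | bus: BusRd
[3] P1: store L0 := 53 | P0:I, P1:M(53), P2:I | bus: BusRdX
[4] P1: load  L0 | P0:I, P1:M(53), P2:I | bus: none
[5] P1: load  L0 | P0:I, P1:M(53), P2:I | bus: none
[6] P0: load  L1 | P0:E(40), P1:I, P2:I | bus: BusRd
[7] P2: load  L2 | P0:I, P1:S(38), P2:S(38) | bus: BusRd,Flush
[8] P0: load  L2 | P0:S(38), P1:S(38), P2:S(38) | bus: BusRd
[9] P0: load  L0 | P0:S(53), P1:S(53), P2:I | bus: BusRd,Flush
[10] P0: load  L3 | P0:E(10), P1:I, P2:I | bus: none
[11] P0: load  L2 | P0:S(38), P1:S(38), P2:S(38) | bus: none
[12] P2: load  L5 | P0:I, P1:I, P2:E(70) | bus: BusRd
[13] P1: store L5 := 21 | P0:I, P1:M(21), P2:I | bus: BusRdX
[14] P2: store L0 := 65 | P0:I, P1:I, P2:M(65) | bus: BusRdX
[15] P1: store L3 := 3 | P0:I, P1:M(3), P2:I | bus: BusRdX
[16] P1: load  L5 | P0:I, P1:M(21), P2:I | bus: none
[17] P1: store L0 := 54 | P0:I, P1:M(54), P2:I | bus: BusRdX,Flush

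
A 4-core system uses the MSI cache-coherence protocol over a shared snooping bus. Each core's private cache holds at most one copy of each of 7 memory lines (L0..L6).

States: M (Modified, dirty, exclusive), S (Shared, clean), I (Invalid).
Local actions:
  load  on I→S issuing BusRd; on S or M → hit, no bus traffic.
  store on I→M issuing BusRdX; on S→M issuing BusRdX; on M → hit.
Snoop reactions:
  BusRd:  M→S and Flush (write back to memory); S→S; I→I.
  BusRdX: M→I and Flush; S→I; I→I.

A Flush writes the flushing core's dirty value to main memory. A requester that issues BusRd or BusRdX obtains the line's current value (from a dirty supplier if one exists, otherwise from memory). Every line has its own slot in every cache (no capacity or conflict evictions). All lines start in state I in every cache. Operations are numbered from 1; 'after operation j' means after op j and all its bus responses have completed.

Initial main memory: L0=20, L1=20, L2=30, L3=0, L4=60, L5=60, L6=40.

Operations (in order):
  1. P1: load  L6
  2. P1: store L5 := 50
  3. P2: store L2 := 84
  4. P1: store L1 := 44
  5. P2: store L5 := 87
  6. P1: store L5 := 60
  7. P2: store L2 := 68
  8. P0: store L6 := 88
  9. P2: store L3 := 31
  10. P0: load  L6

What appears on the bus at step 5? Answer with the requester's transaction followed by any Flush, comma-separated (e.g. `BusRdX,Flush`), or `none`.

bus = BusRdX,Flush

  op1 P1: load  L6 → I/S/I/I on L6; bus BusRd; mem=40
  op2 P1: store L5 := 50 → I/M/I/I on L5; bus BusRdX; mem=60
  op3 P2: store L2 := 84 → I/I/M/I on L2; bus BusRdX; mem=30
  op4 P1: store L1 := 44 → I/M/I/I on L1; bus BusRdX; mem=20
  op5 P2: store L5 := 87 → I/I/M/I on L5; bus BusRdX Flush; mem=50
  op6 P1: store L5 := 60 → I/M/I/I on L5; bus BusRdX Flush; mem=87
  op7 P2: store L2 := 68 → I/I/M/I on L2; bus (none); mem=30
  op8 P0: store L6 := 88 → M/I/I/I on L6; bus BusRdX; mem=40
  op9 P2: store L3 := 31 → I/I/M/I on L3; bus BusRdX; mem=0
  op10 P0: load  L6 → M/I/I/I on L6; bus (none); mem=40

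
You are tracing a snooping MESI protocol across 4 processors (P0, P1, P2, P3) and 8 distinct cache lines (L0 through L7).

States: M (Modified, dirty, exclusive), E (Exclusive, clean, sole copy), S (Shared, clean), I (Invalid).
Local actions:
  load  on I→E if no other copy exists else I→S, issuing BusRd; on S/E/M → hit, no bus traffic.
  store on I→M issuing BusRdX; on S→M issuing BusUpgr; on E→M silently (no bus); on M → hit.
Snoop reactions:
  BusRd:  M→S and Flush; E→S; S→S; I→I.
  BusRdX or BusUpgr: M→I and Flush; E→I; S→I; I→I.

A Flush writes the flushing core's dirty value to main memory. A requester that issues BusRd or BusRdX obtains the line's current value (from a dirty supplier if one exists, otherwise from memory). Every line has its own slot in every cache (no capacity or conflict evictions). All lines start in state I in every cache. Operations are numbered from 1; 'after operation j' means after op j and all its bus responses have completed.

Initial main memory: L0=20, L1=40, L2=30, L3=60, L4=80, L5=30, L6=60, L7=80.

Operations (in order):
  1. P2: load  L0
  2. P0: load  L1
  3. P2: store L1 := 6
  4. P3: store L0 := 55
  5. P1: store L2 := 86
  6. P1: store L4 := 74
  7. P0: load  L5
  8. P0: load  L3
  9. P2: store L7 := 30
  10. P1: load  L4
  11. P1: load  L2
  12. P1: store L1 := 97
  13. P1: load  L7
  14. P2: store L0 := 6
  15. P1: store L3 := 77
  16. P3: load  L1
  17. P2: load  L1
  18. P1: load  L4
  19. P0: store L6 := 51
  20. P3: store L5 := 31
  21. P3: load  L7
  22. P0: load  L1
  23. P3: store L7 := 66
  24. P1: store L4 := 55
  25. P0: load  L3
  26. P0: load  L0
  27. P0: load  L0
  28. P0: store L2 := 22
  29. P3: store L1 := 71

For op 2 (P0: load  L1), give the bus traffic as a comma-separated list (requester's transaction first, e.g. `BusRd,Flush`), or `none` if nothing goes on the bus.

bus = BusRd

[1] P2: load  L0 | P0:I, P1:I, P2:E(20), P3:I | bus: BusRd
[2] P0: load  L1 | P0:E(40), P1:I, P2:I, P3:I | bus: BusRd
[3] P2: store L1 := 6 | P0:I, P1:I, P2:M(6), P3:I | bus: BusRdX
[4] P3: store L0 := 55 | P0:I, P1:I, P2:I, P3:M(55) | bus: BusRdX
[5] P1: store L2 := 86 | P0:I, P1:M(86), P2:I, P3:I | bus: BusRdX
[6] P1: store L4 := 74 | P0:I, P1:M(74), P2:I, P3:I | bus: BusRdX
[7] P0: load  L5 | P0:E(30), P1:I, P2:I, P3:I | bus: BusRd
[8] P0: load  L3 | P0:E(60), P1:I, P2:I, P3:I | bus: BusRd
[9] P2: store L7 := 30 | P0:I, P1:I, P2:M(30), P3:I | bus: BusRdX
[10] P1: load  L4 | P0:I, P1:M(74), P2:I, P3:I | bus: none
[11] P1: load  L2 | P0:I, P1:M(86), P2:I, P3:I | bus: none
[12] P1: store L1 := 97 | P0:I, P1:M(97), P2:I, P3:I | bus: BusRdX,Flush
[13] P1: load  L7 | P0:I, P1:S(30), P2:S(30), P3:I | bus: BusRd,Flush
[14] P2: store L0 := 6 | P0:I, P1:I, P2:M(6), P3:I | bus: BusRdX,Flush
[15] P1: store L3 := 77 | P0:I, P1:M(77), P2:I, P3:I | bus: BusRdX
[16] P3: load  L1 | P0:I, P1:S(97), P2:I, P3:S(97) | bus: BusRd,Flush
[17] P2: load  L1 | P0:I, P1:S(97), P2:S(97), P3:S(97) | bus: BusRd
[18] P1: load  L4 | P0:I, P1:M(74), P2:I, P3:I | bus: none
[19] P0: store L6 := 51 | P0:M(51), P1:I, P2:I, P3:I | bus: BusRdX
[20] P3: store L5 := 31 | P0:I, P1:I, P2:I, P3:M(31) | bus: BusRdX
[21] P3: load  L7 | P0:I, P1:S(30), P2:S(30), P3:S(30) | bus: BusRd
[22] P0: load  L1 | P0:S(97), P1:S(97), P2:S(97), P3:S(97) | bus: BusRd
[23] P3: store L7 := 66 | P0:I, P1:I, P2:I, P3:M(66) | bus: BusUpgr
[24] P1: store L4 := 55 | P0:I, P1:M(55), P2:I, P3:I | bus: none
[25] P0: load  L3 | P0:S(77), P1:S(77), P2:I, P3:I | bus: BusRd,Flush
[26] P0: load  L0 | P0:S(6), P1:I, P2:S(6), P3:I | bus: BusRd,Flush
[27] P0: load  L0 | P0:S(6), P1:I, P2:S(6), P3:I | bus: none
[28] P0: store L2 := 22 | P0:M(22), P1:I, P2:I, P3:I | bus: BusRdX,Flush
[29] P3: store L1 := 71 | P0:I, P1:I, P2:I, P3:M(71) | bus: BusUpgr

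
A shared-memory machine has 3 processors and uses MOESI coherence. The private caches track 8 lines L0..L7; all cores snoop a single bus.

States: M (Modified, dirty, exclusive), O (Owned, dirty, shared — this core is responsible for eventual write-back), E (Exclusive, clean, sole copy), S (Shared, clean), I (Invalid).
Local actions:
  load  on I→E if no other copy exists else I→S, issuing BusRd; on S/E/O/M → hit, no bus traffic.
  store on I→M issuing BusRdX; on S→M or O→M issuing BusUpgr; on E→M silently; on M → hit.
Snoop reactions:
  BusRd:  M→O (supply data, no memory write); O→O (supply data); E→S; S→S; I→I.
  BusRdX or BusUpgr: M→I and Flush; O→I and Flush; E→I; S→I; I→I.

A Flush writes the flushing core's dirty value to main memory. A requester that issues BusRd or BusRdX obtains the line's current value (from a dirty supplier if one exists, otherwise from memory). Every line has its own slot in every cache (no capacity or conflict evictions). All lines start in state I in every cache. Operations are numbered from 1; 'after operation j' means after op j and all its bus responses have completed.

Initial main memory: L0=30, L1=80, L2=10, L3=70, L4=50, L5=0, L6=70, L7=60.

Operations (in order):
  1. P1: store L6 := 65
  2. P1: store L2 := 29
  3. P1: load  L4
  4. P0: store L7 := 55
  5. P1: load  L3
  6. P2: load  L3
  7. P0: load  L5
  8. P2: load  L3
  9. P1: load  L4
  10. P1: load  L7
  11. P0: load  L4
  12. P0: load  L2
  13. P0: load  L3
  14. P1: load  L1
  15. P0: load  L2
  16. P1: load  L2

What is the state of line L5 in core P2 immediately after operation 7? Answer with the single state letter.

state = I

step 1: P1: store L6 := 65  ⟶  IMI  (L6)  txn=BusRdX  M[L6]=70
step 2: P1: store L2 := 29  ⟶  IMI  (L2)  txn=BusRdX  M[L2]=10
step 3: P1: load  L4  ⟶  IEI  (L4)  txn=BusRd  M[L4]=50
step 4: P0: store L7 := 55  ⟶  MII  (L7)  txn=BusRdX  M[L7]=60
step 5: P1: load  L3  ⟶  IEI  (L3)  txn=BusRd  M[L3]=70
step 6: P2: load  L3  ⟶  ISS  (L3)  txn=BusRd  M[L3]=70
step 7: P0: load  L5  ⟶  EII  (L5)  txn=BusRd  M[L5]=0
step 8: P2: load  L3  ⟶  ISS  (L3)  txn=∅  M[L3]=70
step 9: P1: load  L4  ⟶  IEI  (L4)  txn=∅  M[L4]=50
step 10: P1: load  L7  ⟶  OSI  (L7)  txn=BusRd  M[L7]=60
step 11: P0: load  L4  ⟶  SSI  (L4)  txn=BusRd  M[L4]=50
step 12: P0: load  L2  ⟶  SOI  (L2)  txn=BusRd  M[L2]=10
step 13: P0: load  L3  ⟶  SSS  (L3)  txn=BusRd  M[L3]=70
step 14: P1: load  L1  ⟶  IEI  (L1)  txn=BusRd  M[L1]=80
step 15: P0: load  L2  ⟶  SOI  (L2)  txn=∅  M[L2]=10
step 16: P1: load  L2  ⟶  SOI  (L2)  txn=∅  M[L2]=10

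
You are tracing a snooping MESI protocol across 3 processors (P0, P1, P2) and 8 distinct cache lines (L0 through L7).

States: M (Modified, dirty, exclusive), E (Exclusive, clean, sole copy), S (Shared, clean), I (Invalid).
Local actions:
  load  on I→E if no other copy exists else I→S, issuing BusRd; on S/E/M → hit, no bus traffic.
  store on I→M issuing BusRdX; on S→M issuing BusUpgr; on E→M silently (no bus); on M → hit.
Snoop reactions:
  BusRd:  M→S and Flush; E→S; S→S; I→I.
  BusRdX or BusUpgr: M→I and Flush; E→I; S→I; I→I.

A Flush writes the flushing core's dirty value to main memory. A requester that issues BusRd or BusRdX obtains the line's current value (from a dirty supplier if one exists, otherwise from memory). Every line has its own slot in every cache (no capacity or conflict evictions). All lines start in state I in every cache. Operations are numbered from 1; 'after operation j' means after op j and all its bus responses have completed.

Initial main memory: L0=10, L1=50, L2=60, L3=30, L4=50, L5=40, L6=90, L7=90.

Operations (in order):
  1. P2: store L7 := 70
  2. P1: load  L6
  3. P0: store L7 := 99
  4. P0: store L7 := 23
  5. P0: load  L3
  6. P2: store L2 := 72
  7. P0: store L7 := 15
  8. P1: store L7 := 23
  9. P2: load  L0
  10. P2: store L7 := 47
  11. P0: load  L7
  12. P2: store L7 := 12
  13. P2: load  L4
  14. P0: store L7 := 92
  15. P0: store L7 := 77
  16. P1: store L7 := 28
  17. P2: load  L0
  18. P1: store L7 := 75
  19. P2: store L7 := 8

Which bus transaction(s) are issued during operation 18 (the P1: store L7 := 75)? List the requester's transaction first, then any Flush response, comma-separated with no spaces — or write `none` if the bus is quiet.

[1] P2: store L7 := 70 | P0:I, P1:I, P2:M(70) | bus: BusRdX
[2] P1: load  L6 | P0:I, P1:E(90), P2:I | bus: BusRd
[3] P0: store L7 := 99 | P0:M(99), P1:I, P2:I | bus: BusRdX,Flush
[4] P0: store L7 := 23 | P0:M(23), P1:I, P2:I | bus: none
[5] P0: load  L3 | P0:E(30), P1:I, P2:I | bus: BusRd
[6] P2: store L2 := 72 | P0:I, P1:I, P2:M(72) | bus: BusRdX
[7] P0: store L7 := 15 | P0:M(15), P1:I, P2:I | bus: none
[8] P1: store L7 := 23 | P0:I, P1:M(23), P2:I | bus: BusRdX,Flush
[9] P2: load  L0 | P0:I, P1:I, P2:E(10) | bus: BusRd
[10] P2: store L7 := 47 | P0:I, P1:I, P2:M(47) | bus: BusRdX,Flush
[11] P0: load  L7 | P0:S(47), P1:I, P2:S(47) | bus: BusRd,Flush
[12] P2: store L7 := 12 | P0:I, P1:I, P2:M(12) | bus: BusUpgr
[13] P2: load  L4 | P0:I, P1:I, P2:E(50) | bus: BusRd
[14] P0: store L7 := 92 | P0:M(92), P1:I, P2:I | bus: BusRdX,Flush
[15] P0: store L7 := 77 | P0:M(77), P1:I, P2:I | bus: none
[16] P1: store L7 := 28 | P0:I, P1:M(28), P2:I | bus: BusRdX,Flush
[17] P2: load  L0 | P0:I, P1:I, P2:E(10) | bus: none
[18] P1: store L7 := 75 | P0:I, P1:M(75), P2:I | bus: none
[19] P2: store L7 := 8 | P0:I, P1:I, P2:M(8) | bus: BusRdX,Flush

bus = none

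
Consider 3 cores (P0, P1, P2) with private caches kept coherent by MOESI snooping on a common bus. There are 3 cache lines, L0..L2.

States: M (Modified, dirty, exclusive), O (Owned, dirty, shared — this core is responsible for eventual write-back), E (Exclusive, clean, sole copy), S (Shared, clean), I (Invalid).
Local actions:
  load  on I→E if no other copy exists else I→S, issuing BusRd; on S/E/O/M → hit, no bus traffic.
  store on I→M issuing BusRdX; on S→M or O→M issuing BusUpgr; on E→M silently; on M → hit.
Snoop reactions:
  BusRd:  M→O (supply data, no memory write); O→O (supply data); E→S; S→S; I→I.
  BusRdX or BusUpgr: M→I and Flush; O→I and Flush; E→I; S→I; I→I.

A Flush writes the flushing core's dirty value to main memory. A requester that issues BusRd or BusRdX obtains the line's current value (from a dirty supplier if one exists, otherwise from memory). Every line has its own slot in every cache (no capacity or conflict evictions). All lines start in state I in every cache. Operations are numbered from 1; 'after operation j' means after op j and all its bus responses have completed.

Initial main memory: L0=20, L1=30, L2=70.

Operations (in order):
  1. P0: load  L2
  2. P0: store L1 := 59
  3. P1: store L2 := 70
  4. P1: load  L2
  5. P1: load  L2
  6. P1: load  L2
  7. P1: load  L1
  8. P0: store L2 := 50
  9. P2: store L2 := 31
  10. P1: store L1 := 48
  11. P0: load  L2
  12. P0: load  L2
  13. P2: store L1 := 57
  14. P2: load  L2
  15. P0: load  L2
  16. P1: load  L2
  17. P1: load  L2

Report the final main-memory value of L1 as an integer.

memory[L1] = 48

[1] P0: load  L2 | P0:E(70), P1:I, P2:I | bus: BusRd
[2] P0: store L1 := 59 | P0:M(59), P1:I, P2:I | bus: BusRdX
[3] P1: store L2 := 70 | P0:I, P1:M(70), P2:I | bus: BusRdX
[4] P1: load  L2 | P0:I, P1:M(70), P2:I | bus: none
[5] P1: load  L2 | P0:I, P1:M(70), P2:I | bus: none
[6] P1: load  L2 | P0:I, P1:M(70), P2:I | bus: none
[7] P1: load  L1 | P0:O(59), P1:S(59), P2:I | bus: BusRd
[8] P0: store L2 := 50 | P0:M(50), P1:I, P2:I | bus: BusRdX,Flush
[9] P2: store L2 := 31 | P0:I, P1:I, P2:M(31) | bus: BusRdX,Flush
[10] P1: store L1 := 48 | P0:I, P1:M(48), P2:I | bus: BusUpgr,Flush
[11] P0: load  L2 | P0:S(31), P1:I, P2:O(31) | bus: BusRd
[12] P0: load  L2 | P0:S(31), P1:I, P2:O(31) | bus: none
[13] P2: store L1 := 57 | P0:I, P1:I, P2:M(57) | bus: BusRdX,Flush
[14] P2: load  L2 | P0:S(31), P1:I, P2:O(31) | bus: none
[15] P0: load  L2 | P0:S(31), P1:I, P2:O(31) | bus: none
[16] P1: load  L2 | P0:S(31), P1:S(31), P2:O(31) | bus: BusRd
[17] P1: load  L2 | P0:S(31), P1:S(31), P2:O(31) | bus: none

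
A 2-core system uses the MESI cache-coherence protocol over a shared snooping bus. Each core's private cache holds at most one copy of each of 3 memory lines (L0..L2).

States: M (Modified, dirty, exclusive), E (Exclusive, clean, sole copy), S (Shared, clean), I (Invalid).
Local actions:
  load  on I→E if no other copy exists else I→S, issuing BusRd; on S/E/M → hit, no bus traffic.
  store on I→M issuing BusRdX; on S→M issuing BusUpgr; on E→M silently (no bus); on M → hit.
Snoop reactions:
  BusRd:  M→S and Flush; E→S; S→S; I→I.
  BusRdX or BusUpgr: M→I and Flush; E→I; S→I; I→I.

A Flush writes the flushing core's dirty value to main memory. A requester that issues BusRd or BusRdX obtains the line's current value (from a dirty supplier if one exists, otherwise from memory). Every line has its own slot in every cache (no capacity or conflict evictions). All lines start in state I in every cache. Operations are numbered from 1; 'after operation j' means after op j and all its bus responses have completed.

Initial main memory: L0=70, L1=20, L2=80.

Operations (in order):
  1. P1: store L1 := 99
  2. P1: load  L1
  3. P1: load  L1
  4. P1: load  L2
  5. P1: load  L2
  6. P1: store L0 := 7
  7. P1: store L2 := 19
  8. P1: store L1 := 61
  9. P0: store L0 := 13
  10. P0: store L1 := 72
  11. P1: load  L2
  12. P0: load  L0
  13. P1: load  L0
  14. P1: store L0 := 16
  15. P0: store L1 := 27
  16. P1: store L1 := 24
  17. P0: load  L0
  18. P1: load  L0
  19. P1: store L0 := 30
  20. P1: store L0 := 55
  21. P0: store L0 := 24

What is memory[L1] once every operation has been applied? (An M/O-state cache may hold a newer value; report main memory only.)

memory[L1] = 27

[1] P1: store L1 := 99 | P0:I, P1:M(99) | bus: BusRdX
[2] P1: load  L1 | P0:I, P1:M(99) | bus: none
[3] P1: load  L1 | P0:I, P1:M(99) | bus: none
[4] P1: load  L2 | P0:I, P1:E(80) | bus: BusRd
[5] P1: load  L2 | P0:I, P1:E(80) | bus: none
[6] P1: store L0 := 7 | P0:I, P1:M(7) | bus: BusRdX
[7] P1: store L2 := 19 | P0:I, P1:M(19) | bus: none
[8] P1: store L1 := 61 | P0:I, P1:M(61) | bus: none
[9] P0: store L0 := 13 | P0:M(13), P1:I | bus: BusRdX,Flush
[10] P0: store L1 := 72 | P0:M(72), P1:I | bus: BusRdX,Flush
[11] P1: load  L2 | P0:I, P1:M(19) | bus: none
[12] P0: load  L0 | P0:M(13), P1:I | bus: none
[13] P1: load  L0 | P0:S(13), P1:S(13) | bus: BusRd,Flush
[14] P1: store L0 := 16 | P0:I, P1:M(16) | bus: BusUpgr
[15] P0: store L1 := 27 | P0:M(27), P1:I | bus: none
[16] P1: store L1 := 24 | P0:I, P1:M(24) | bus: BusRdX,Flush
[17] P0: load  L0 | P0:S(16), P1:S(16) | bus: BusRd,Flush
[18] P1: load  L0 | P0:S(16), P1:S(16) | bus: none
[19] P1: store L0 := 30 | P0:I, P1:M(30) | bus: BusUpgr
[20] P1: store L0 := 55 | P0:I, P1:M(55) | bus: none
[21] P0: store L0 := 24 | P0:M(24), P1:I | bus: BusRdX,Flush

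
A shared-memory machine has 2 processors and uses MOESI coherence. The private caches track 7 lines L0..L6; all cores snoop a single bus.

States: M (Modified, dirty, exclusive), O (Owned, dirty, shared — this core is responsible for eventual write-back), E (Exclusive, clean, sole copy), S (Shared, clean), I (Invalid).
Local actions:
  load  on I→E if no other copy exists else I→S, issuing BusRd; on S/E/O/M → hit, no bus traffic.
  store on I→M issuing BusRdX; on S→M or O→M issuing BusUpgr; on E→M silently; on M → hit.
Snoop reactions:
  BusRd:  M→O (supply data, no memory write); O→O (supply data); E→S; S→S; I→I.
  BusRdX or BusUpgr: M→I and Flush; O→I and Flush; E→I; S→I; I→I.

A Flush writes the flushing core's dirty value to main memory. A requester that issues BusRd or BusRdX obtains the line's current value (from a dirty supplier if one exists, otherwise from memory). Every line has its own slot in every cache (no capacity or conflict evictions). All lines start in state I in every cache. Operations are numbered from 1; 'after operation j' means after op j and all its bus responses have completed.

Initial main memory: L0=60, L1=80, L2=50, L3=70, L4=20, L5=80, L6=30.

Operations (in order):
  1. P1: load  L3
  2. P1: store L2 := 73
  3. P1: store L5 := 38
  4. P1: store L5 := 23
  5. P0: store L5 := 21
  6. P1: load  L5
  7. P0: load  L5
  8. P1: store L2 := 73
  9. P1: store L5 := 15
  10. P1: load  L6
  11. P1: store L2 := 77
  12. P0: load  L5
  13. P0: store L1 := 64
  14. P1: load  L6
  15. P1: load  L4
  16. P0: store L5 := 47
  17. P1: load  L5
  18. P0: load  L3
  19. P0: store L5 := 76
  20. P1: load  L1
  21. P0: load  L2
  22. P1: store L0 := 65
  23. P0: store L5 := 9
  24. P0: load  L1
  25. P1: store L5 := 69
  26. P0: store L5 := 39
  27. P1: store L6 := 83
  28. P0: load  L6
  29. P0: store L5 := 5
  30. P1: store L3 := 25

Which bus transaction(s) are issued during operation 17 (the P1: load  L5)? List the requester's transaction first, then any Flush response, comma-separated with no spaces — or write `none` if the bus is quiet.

bus = BusRd

1. P1: load  L3  bus=[BusRd]  L3: P0=I P1=E  mem[L3]=70
2. P1: store L2 := 73  bus=[BusRdX]  L2: P0=I P1=M  mem[L2]=50
3. P1: store L5 := 38  bus=[BusRdX]  L5: P0=I P1=M  mem[L5]=80
4. P1: store L5 := 23  bus=[-]  L5: P0=I P1=M  mem[L5]=80
5. P0: store L5 := 21  bus=[BusRdX,Flush]  L5: P0=M P1=I  mem[L5]=23
6. P1: load  L5  bus=[BusRd]  L5: P0=O P1=S  mem[L5]=23
7. P0: load  L5  bus=[-]  L5: P0=O P1=S  mem[L5]=23
8. P1: store L2 := 73  bus=[-]  L2: P0=I P1=M  mem[L2]=50
9. P1: store L5 := 15  bus=[BusUpgr,Flush]  L5: P0=I P1=M  mem[L5]=21
10. P1: load  L6  bus=[BusRd]  L6: P0=I P1=E  mem[L6]=30
11. P1: store L2 := 77  bus=[-]  L2: P0=I P1=M  mem[L2]=50
12. P0: load  L5  bus=[BusRd]  L5: P0=S P1=O  mem[L5]=21
13. P0: store L1 := 64  bus=[BusRdX]  L1: P0=M P1=I  mem[L1]=80
14. P1: load  L6  bus=[-]  L6: P0=I P1=E  mem[L6]=30
15. P1: load  L4  bus=[BusRd]  L4: P0=I P1=E  mem[L4]=20
16. P0: store L5 := 47  bus=[BusUpgr,Flush]  L5: P0=M P1=I  mem[L5]=15
17. P1: load  L5  bus=[BusRd]  L5: P0=O P1=S  mem[L5]=15
18. P0: load  L3  bus=[BusRd]  L3: P0=S P1=S  mem[L3]=70
19. P0: store L5 := 76  bus=[BusUpgr]  L5: P0=M P1=I  mem[L5]=15
20. P1: load  L1  bus=[BusRd]  L1: P0=O P1=S  mem[L1]=80
21. P0: load  L2  bus=[BusRd]  L2: P0=S P1=O  mem[L2]=50
22. P1: store L0 := 65  bus=[BusRdX]  L0: P0=I P1=M  mem[L0]=60
23. P0: store L5 := 9  bus=[-]  L5: P0=M P1=I  mem[L5]=15
24. P0: load  L1  bus=[-]  L1: P0=O P1=S  mem[L1]=80
25. P1: store L5 := 69  bus=[BusRdX,Flush]  L5: P0=I P1=M  mem[L5]=9
26. P0: store L5 := 39  bus=[BusRdX,Flush]  L5: P0=M P1=I  mem[L5]=69
27. P1: store L6 := 83  bus=[-]  L6: P0=I P1=M  mem[L6]=30
28. P0: load  L6  bus=[BusRd]  L6: P0=S P1=O  mem[L6]=30
29. P0: store L5 := 5  bus=[-]  L5: P0=M P1=I  mem[L5]=69
30. P1: store L3 := 25  bus=[BusUpgr]  L3: P0=I P1=M  mem[L3]=70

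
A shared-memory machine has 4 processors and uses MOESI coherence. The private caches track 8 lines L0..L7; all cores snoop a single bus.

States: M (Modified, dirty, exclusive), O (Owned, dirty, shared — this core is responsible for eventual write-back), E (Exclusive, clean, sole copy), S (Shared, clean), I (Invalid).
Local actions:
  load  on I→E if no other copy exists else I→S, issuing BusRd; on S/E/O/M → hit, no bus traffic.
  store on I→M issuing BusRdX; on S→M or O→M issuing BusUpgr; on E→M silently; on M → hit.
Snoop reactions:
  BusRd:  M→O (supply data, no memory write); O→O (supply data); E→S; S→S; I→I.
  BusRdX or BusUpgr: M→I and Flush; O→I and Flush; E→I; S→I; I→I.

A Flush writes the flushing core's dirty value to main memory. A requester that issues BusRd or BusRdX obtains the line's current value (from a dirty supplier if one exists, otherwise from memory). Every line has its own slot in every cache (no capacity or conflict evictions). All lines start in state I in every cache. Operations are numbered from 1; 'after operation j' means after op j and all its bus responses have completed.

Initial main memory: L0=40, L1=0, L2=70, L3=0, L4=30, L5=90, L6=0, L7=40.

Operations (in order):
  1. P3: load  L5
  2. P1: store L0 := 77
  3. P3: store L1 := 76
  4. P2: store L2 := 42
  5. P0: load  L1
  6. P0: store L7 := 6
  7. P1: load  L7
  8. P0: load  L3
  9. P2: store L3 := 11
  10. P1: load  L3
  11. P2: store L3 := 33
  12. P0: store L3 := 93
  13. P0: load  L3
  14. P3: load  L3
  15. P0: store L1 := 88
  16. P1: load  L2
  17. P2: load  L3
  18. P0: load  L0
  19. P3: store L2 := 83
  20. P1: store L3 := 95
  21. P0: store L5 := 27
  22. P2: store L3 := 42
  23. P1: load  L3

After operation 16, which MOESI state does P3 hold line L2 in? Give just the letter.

state = I

[1] P3: load  L5 | P0:I, P1:I, P2:I, P3:E(90) | bus: BusRd
[2] P1: store L0 := 77 | P0:I, P1:M(77), P2:I, P3:I | bus: BusRdX
[3] P3: store L1 := 76 | P0:I, P1:I, P2:I, P3:M(76) | bus: BusRdX
[4] P2: store L2 := 42 | P0:I, P1:I, P2:M(42), P3:I | bus: BusRdX
[5] P0: load  L1 | P0:S(76), P1:I, P2:I, P3:O(76) | bus: BusRd
[6] P0: store L7 := 6 | P0:M(6), P1:I, P2:I, P3:I | bus: BusRdX
[7] P1: load  L7 | P0:O(6), P1:S(6), P2:I, P3:I | bus: BusRd
[8] P0: load  L3 | P0:E(0), P1:I, P2:I, P3:I | bus: BusRd
[9] P2: store L3 := 11 | P0:I, P1:I, P2:M(11), P3:I | bus: BusRdX
[10] P1: load  L3 | P0:I, P1:S(11), P2:O(11), P3:I | bus: BusRd
[11] P2: store L3 := 33 | P0:I, P1:I, P2:M(33), P3:I | bus: BusUpgr
[12] P0: store L3 := 93 | P0:M(93), P1:I, P2:I, P3:I | bus: BusRdX,Flush
[13] P0: load  L3 | P0:M(93), P1:I, P2:I, P3:I | bus: none
[14] P3: load  L3 | P0:O(93), P1:I, P2:I, P3:S(93) | bus: BusRd
[15] P0: store L1 := 88 | P0:M(88), P1:I, P2:I, P3:I | bus: BusUpgr,Flush
[16] P1: load  L2 | P0:I, P1:S(42), P2:O(42), P3:I | bus: BusRd
[17] P2: load  L3 | P0:O(93), P1:I, P2:S(93), P3:S(93) | bus: BusRd
[18] P0: load  L0 | P0:S(77), P1:O(77), P2:I, P3:I | bus: BusRd
[19] P3: store L2 := 83 | P0:I, P1:I, P2:I, P3:M(83) | bus: BusRdX,Flush
[20] P1: store L3 := 95 | P0:I, P1:M(95), P2:I, P3:I | bus: BusRdX,Flush
[21] P0: store L5 := 27 | P0:M(27), P1:I, P2:I, P3:I | bus: BusRdX
[22] P2: store L3 := 42 | P0:I, P1:I, P2:M(42), P3:I | bus: BusRdX,Flush
[23] P1: load  L3 | P0:I, P1:S(42), P2:O(42), P3:I | bus: BusRd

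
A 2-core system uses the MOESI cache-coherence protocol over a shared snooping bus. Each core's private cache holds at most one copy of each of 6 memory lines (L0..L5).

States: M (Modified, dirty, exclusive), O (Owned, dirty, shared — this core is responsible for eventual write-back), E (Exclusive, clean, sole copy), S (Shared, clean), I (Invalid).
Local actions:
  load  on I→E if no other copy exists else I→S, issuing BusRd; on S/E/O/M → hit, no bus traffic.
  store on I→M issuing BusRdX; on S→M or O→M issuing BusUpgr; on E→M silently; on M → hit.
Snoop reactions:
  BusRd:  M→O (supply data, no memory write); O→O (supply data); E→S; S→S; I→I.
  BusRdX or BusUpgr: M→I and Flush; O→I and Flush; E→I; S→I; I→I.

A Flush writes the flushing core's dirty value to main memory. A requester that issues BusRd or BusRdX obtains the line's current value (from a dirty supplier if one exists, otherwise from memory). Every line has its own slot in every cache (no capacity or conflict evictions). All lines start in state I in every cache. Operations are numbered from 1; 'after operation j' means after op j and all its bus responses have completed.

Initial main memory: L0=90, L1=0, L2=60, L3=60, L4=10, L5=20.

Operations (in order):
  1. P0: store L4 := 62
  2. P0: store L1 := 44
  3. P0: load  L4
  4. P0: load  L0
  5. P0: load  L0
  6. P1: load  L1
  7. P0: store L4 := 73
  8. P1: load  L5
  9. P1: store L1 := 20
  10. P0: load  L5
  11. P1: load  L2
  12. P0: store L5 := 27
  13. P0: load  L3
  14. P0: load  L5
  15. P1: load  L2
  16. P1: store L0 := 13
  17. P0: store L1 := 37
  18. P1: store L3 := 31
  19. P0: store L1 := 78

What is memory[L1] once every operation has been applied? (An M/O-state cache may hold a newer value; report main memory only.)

1. P0: store L4 := 62  bus=[BusRdX]  L4: P0=M P1=I  mem[L4]=10
2. P0: store L1 := 44  bus=[BusRdX]  L1: P0=M P1=I  mem[L1]=0
3. P0: load  L4  bus=[-]  L4: P0=M P1=I  mem[L4]=10
4. P0: load  L0  bus=[BusRd]  L0: P0=E P1=I  mem[L0]=90
5. P0: load  L0  bus=[-]  L0: P0=E P1=I  mem[L0]=90
6. P1: load  L1  bus=[BusRd]  L1: P0=O P1=S  mem[L1]=0
7. P0: store L4 := 73  bus=[-]  L4: P0=M P1=I  mem[L4]=10
8. P1: load  L5  bus=[BusRd]  L5: P0=I P1=E  mem[L5]=20
9. P1: store L1 := 20  bus=[BusUpgr,Flush]  L1: P0=I P1=M  mem[L1]=44
10. P0: load  L5  bus=[BusRd]  L5: P0=S P1=S  mem[L5]=20
11. P1: load  L2  bus=[BusRd]  L2: P0=I P1=E  mem[L2]=60
12. P0: store L5 := 27  bus=[BusUpgr]  L5: P0=M P1=I  mem[L5]=20
13. P0: load  L3  bus=[BusRd]  L3: P0=E P1=I  mem[L3]=60
14. P0: load  L5  bus=[-]  L5: P0=M P1=I  mem[L5]=20
15. P1: load  L2  bus=[-]  L2: P0=I P1=E  mem[L2]=60
16. P1: store L0 := 13  bus=[BusRdX]  L0: P0=I P1=M  mem[L0]=90
17. P0: store L1 := 37  bus=[BusRdX,Flush]  L1: P0=M P1=I  mem[L1]=20
18. P1: store L3 := 31  bus=[BusRdX]  L3: P0=I P1=M  mem[L3]=60
19. P0: store L1 := 78  bus=[-]  L1: P0=M P1=I  mem[L1]=20

memory[L1] = 20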